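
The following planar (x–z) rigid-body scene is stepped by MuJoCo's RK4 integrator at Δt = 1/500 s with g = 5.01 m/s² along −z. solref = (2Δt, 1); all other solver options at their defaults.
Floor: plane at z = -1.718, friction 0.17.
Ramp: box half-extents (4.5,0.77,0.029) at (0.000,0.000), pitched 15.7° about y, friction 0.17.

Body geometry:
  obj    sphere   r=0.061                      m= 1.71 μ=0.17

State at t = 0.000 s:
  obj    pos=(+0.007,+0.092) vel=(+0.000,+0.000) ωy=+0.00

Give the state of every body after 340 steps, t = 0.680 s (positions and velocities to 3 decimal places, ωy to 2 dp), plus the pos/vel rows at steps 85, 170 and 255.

State at t = 0.680 s:
  obj    pos=(+0.222,+0.031) vel=(+0.634,-0.178) ωy=+10.79

Key-timestep trajectory:
   step    t(s)  obj.x    obj.z    obj.vx   obj.vz 
     85  0.1700   +0.020  +0.088  +0.158  -0.045
    170  0.3400   +0.061  +0.076  +0.317  -0.089
    255  0.5100   +0.128  +0.057  +0.475  -0.134


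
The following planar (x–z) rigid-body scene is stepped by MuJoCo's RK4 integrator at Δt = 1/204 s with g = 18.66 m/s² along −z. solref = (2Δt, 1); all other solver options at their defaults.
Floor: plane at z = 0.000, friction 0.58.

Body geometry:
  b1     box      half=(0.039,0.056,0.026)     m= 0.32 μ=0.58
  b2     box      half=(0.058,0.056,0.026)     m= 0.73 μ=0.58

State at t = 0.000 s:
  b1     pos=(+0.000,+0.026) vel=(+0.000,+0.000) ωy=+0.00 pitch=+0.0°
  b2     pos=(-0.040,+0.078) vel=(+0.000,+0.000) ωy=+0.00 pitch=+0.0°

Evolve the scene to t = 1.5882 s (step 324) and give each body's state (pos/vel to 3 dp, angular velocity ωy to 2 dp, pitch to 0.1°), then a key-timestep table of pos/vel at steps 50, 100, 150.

State at t = 1.5882 s:
  b1     pos=(+0.000,+0.026) vel=(+0.000,+0.000) ωy=+0.00 pitch=+0.0°
  b2     pos=(-0.098,+0.058) vel=(+0.000,+0.000) ωy=+0.00 pitch=-90.0°

Key-timestep trajectory:
   step    t(s)  b1.x    b1.z    b1.vx   b1.vz   b2.x    b2.z    b2.vx   b2.vz 
     50  0.2451   +0.000  +0.026  +0.001  +0.000   -0.061  +0.066  -0.265  -0.400
    100  0.4902   +0.000  +0.026  +0.000  +0.000   -0.112  +0.063  +0.075  -0.014
    150  0.7353   +0.000  +0.026  +0.000  +0.000   -0.102  +0.059  +0.016  +0.000


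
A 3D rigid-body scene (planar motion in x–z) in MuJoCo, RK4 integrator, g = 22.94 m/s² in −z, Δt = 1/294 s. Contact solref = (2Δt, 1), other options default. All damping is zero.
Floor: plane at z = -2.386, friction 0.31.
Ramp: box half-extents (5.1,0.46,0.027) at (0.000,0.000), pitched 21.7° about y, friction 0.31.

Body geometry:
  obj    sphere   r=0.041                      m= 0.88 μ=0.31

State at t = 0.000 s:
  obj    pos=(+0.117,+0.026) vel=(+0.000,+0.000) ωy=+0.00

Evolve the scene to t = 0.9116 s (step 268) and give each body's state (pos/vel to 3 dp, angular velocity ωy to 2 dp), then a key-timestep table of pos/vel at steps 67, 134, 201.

State at t = 0.9116 s:
  obj    pos=(+2.456,-0.904) vel=(+5.131,-2.042) ωy=+134.69

Key-timestep trajectory:
   step    t(s)  obj.x    obj.z    obj.vx   obj.vz 
     67  0.2279   +0.263  -0.032  +1.283  -0.511
    134  0.4558   +0.702  -0.206  +2.566  -1.021
    201  0.6837   +1.433  -0.497  +3.848  -1.531


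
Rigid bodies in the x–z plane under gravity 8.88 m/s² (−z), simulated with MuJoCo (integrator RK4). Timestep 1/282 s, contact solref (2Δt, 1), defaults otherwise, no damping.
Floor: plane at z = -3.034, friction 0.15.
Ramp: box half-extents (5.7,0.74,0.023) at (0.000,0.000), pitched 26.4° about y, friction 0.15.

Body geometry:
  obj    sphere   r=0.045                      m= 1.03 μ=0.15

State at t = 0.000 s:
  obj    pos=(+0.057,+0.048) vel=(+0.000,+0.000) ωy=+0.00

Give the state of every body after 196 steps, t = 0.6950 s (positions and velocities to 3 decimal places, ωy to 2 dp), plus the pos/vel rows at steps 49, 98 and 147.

State at t = 0.6950 s:
  obj    pos=(+0.667,-0.255) vel=(+1.756,-0.872) ωy=+43.54

Key-timestep trajectory:
   step    t(s)  obj.x    obj.z    obj.vx   obj.vz 
     49  0.1738   +0.095  +0.029  +0.439  -0.218
     98  0.3475   +0.210  -0.028  +0.878  -0.436
    147  0.5213   +0.400  -0.123  +1.317  -0.654


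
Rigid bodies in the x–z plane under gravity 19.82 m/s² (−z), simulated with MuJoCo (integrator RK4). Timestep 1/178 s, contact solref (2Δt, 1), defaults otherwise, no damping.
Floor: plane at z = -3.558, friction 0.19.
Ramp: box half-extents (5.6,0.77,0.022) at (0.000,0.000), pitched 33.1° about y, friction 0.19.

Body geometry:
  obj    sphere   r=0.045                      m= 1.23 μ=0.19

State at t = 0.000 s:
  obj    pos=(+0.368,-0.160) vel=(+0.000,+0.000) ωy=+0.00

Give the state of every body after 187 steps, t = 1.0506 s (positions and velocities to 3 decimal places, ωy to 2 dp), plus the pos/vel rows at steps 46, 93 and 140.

State at t = 1.0506 s:
  obj    pos=(+3.943,-2.490) vel=(+6.805,-4.436) ωy=+180.43

Key-timestep trajectory:
   step    t(s)  obj.x    obj.z    obj.vx   obj.vz 
     46  0.2584   +0.585  -0.301  +1.675  -1.092
     93  0.5225   +1.252  -0.736  +3.385  -2.206
    140  0.7865   +2.372  -1.466  +5.095  -3.321


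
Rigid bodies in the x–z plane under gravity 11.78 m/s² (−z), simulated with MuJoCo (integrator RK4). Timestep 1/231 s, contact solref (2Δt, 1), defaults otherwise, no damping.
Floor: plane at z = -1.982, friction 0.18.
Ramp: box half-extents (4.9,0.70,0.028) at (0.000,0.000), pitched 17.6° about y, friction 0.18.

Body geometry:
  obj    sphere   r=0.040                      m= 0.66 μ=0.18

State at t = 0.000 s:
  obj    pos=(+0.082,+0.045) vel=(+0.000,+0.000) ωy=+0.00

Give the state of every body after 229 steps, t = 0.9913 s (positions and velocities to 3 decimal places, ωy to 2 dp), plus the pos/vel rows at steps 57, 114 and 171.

State at t = 0.9913 s:
  obj    pos=(+1.274,-0.333) vel=(+2.404,-0.763) ωy=+63.05

Key-timestep trajectory:
   step    t(s)  obj.x    obj.z    obj.vx   obj.vz 
     57  0.2468   +0.156  +0.022  +0.598  -0.190
    114  0.4935   +0.377  -0.048  +1.197  -0.380
    171  0.7403   +0.747  -0.166  +1.795  -0.570


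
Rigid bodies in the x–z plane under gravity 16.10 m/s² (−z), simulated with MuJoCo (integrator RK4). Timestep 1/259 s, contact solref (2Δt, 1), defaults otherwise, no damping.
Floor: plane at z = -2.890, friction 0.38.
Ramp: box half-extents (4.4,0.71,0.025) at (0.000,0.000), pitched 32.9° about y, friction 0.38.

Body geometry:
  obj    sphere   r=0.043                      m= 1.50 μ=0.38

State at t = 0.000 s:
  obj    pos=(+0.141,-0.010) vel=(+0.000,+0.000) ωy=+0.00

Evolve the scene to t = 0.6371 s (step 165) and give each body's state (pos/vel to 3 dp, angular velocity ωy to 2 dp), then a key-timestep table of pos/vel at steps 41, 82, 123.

State at t = 0.6371 s:
  obj    pos=(+1.205,-0.699) vel=(+3.341,-2.162) ωy=+92.53

Key-timestep trajectory:
   step    t(s)  obj.x    obj.z    obj.vx   obj.vz 
     41  0.1583   +0.207  -0.053  +0.830  -0.537
     82  0.3166   +0.404  -0.180  +1.661  -1.074
    123  0.4749   +0.732  -0.393  +2.491  -1.611


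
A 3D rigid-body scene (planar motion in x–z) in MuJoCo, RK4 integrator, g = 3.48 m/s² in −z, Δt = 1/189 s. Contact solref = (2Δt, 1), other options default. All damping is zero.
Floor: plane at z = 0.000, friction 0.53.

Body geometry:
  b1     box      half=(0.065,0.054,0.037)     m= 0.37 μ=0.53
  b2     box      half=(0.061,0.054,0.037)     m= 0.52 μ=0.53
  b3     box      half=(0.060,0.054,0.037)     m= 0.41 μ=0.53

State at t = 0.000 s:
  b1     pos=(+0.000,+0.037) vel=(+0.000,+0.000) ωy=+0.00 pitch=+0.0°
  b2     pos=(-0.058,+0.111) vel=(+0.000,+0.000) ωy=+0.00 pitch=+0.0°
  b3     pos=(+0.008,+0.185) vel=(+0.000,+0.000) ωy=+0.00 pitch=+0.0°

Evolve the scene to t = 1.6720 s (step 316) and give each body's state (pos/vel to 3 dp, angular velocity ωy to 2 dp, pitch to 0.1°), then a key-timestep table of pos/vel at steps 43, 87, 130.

State at t = 1.6720 s:
  b1     pos=(+0.000,+0.037) vel=(+0.000,+0.000) ωy=+0.00 pitch=+0.0°
  b2     pos=(-0.058,+0.111) vel=(+0.000,+0.000) ωy=+0.00 pitch=+0.0°
  b3     pos=(+0.154,+0.037) vel=(+0.000,+0.000) ωy=+0.00 pitch=+180.0°

Key-timestep trajectory:
   step    t(s)  b1.x    b1.z    b1.vx   b1.vz   b2.x    b2.z    b2.vx   b2.vz   b3.x    b3.z    b3.vx   b3.vz 
     43  0.2275   +0.000  +0.037  +0.000  +0.000   -0.058  +0.111  +0.000  +0.000   +0.014  +0.184  +0.065  -0.020
     87  0.4603   +0.000  +0.037  +0.000  +0.000   -0.058  +0.111  +0.000  +0.000   +0.042  +0.155  +0.154  -0.351
    130  0.6878   +0.000  +0.037  +0.000  +0.000   -0.058  +0.111  +0.000  +0.000   +0.108  +0.116  +0.324  -0.314


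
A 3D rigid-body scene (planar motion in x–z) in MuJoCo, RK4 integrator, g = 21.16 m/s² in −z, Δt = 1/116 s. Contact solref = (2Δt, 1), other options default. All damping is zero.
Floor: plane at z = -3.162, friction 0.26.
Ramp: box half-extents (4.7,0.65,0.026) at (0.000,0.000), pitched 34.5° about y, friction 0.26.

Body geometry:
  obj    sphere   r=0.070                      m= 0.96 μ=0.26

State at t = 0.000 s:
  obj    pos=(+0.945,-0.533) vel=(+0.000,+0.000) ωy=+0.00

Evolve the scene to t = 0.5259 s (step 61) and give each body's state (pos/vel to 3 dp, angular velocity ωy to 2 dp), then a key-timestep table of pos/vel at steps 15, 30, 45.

State at t = 0.5259 s:
  obj    pos=(+1.921,-1.204) vel=(+3.711,-2.551) ωy=+64.26

Key-timestep trajectory:
   step    t(s)  obj.x    obj.z    obj.vx   obj.vz 
     15  0.1293   +1.004  -0.574  +0.914  -0.628
     30  0.2586   +1.181  -0.695  +1.826  -1.255
     45  0.3879   +1.476  -0.898  +2.738  -1.882


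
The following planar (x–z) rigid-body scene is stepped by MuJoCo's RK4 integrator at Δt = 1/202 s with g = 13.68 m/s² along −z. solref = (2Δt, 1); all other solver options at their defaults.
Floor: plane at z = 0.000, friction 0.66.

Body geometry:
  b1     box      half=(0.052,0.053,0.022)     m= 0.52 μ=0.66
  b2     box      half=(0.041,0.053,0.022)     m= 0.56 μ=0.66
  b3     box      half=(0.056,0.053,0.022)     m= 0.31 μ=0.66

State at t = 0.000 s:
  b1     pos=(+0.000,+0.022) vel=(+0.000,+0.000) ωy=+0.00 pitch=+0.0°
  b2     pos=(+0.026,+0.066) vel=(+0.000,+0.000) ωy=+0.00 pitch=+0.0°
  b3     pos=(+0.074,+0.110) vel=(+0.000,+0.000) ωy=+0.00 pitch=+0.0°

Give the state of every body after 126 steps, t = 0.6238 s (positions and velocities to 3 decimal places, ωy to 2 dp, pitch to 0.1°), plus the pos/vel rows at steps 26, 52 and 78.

State at t = 0.6238 s:
  b1     pos=(+0.000,+0.022) vel=(+0.000,+0.000) ωy=+0.00 pitch=+0.0°
  b2     pos=(+0.026,+0.066) vel=(+0.000,+0.000) ωy=+0.00 pitch=+0.0°
  b3     pos=(+0.096,+0.056) vel=(+0.000,+0.000) ωy=+0.00 pitch=+90.0°

Key-timestep trajectory:
   step    t(s)  b1.x    b1.z    b1.vx   b1.vz   b2.x    b2.z    b2.vx   b2.vz   b3.x    b3.z    b3.vx   b3.vz 
     26  0.1287   +0.000  +0.022  +0.000  +0.000   +0.026  +0.066  +0.000  +0.000   +0.085  +0.103  +0.166  -0.206
     52  0.2574   +0.000  +0.022  +0.000  +0.000   +0.026  +0.066  +0.000  +0.000   +0.099  +0.057  -0.073  +0.013
     78  0.3861   +0.000  +0.022  +0.000  +0.000   +0.026  +0.066  +0.000  +0.000   +0.097  +0.056  +0.034  +0.021


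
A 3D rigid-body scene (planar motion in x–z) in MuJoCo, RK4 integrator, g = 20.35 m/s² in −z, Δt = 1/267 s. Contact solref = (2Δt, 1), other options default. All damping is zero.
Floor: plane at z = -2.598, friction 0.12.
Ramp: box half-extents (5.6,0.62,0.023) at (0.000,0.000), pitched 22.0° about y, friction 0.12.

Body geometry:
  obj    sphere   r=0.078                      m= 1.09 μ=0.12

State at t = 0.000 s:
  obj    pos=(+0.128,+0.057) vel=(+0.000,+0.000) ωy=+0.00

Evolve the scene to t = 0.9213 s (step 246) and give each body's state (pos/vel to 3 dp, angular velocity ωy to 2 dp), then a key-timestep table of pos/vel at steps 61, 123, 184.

State at t = 0.9213 s:
  obj    pos=(+2.271,-0.809) vel=(+4.652,-1.880) ωy=+64.30

Key-timestep trajectory:
   step    t(s)  obj.x    obj.z    obj.vx   obj.vz 
     61  0.2285   +0.260  +0.004  +1.154  -0.466
    123  0.4607   +0.664  -0.159  +2.326  -0.940
    184  0.6891   +1.327  -0.427  +3.480  -1.406


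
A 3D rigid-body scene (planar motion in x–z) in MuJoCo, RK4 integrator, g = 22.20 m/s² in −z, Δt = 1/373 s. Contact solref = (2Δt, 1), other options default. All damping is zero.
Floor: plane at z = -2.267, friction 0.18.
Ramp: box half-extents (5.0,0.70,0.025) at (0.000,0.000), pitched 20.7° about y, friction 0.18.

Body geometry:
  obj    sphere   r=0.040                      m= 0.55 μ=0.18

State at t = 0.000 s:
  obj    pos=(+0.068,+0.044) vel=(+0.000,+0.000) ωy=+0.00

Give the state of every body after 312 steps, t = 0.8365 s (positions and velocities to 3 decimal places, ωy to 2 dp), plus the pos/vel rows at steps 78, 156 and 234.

State at t = 0.8365 s:
  obj    pos=(+1.902,-0.649) vel=(+4.386,-1.657) ωy=+117.19

Key-timestep trajectory:
   step    t(s)  obj.x    obj.z    obj.vx   obj.vz 
     78  0.2091   +0.183  +0.000  +1.097  -0.414
    156  0.4182   +0.527  -0.130  +2.193  -0.829
    234  0.6273   +1.100  -0.346  +3.289  -1.243


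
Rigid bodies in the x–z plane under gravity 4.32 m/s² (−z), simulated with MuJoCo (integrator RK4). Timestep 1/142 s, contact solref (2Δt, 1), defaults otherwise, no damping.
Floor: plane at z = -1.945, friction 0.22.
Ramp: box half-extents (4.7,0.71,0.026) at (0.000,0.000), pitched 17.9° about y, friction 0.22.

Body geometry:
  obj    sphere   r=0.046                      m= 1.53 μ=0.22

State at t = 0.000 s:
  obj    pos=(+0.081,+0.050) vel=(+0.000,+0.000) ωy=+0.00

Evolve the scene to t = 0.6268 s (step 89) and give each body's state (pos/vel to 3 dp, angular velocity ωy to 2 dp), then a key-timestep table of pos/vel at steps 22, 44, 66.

State at t = 0.6268 s:
  obj    pos=(+0.258,-0.008) vel=(+0.566,-0.183) ωy=+12.92

Key-timestep trajectory:
   step    t(s)  obj.x    obj.z    obj.vx   obj.vz 
     22  0.1549   +0.092  +0.046  +0.140  -0.045
     44  0.3099   +0.124  +0.036  +0.280  -0.090
     66  0.4648   +0.178  +0.018  +0.420  -0.135


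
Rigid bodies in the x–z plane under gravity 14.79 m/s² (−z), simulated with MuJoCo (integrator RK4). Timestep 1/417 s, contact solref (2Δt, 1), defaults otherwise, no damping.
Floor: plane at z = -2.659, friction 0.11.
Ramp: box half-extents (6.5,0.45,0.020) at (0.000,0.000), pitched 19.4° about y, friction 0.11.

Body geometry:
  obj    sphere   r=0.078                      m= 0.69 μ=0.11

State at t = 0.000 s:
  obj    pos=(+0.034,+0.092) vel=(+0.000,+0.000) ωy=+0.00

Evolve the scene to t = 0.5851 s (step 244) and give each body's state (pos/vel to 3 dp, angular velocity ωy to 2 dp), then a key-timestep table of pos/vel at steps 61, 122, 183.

State at t = 0.5851 s:
  obj    pos=(+0.601,-0.108) vel=(+1.937,-0.682) ωy=+26.32

Key-timestep trajectory:
   step    t(s)  obj.x    obj.z    obj.vx   obj.vz 
     61  0.1463   +0.069  +0.079  +0.484  -0.171
    122  0.2926   +0.176  +0.042  +0.969  -0.341
    183  0.4388   +0.353  -0.020  +1.453  -0.512


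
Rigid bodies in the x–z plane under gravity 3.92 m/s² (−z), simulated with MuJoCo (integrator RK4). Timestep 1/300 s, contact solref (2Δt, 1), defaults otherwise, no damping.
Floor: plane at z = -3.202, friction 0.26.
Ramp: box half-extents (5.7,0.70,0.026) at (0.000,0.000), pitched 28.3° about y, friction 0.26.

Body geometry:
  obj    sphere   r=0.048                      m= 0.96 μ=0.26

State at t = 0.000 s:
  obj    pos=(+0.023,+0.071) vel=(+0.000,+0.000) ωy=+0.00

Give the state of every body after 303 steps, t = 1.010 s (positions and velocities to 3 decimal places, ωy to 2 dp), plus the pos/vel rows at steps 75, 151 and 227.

State at t = 1.010 s:
  obj    pos=(+0.619,-0.249) vel=(+1.181,-0.636) ωy=+27.93

Key-timestep trajectory:
   step    t(s)  obj.x    obj.z    obj.vx   obj.vz 
     75  0.2500   +0.060  +0.052  +0.292  -0.157
    151  0.5033   +0.171  -0.008  +0.588  -0.317
    227  0.7567   +0.358  -0.109  +0.884  -0.476


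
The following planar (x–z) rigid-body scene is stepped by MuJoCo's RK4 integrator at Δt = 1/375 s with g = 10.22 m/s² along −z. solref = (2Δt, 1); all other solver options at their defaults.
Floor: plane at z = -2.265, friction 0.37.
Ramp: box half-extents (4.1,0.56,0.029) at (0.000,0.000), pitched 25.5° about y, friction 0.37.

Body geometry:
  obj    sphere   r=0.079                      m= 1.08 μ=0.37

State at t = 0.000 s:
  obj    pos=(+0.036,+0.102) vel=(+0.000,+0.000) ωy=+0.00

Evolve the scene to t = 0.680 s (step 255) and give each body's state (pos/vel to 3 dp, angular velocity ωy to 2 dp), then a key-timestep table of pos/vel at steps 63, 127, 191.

State at t = 0.680 s:
  obj    pos=(+0.692,-0.210) vel=(+1.929,-0.920) ωy=+27.05

Key-timestep trajectory:
   step    t(s)  obj.x    obj.z    obj.vx   obj.vz 
     63  0.1680   +0.076  +0.083  +0.477  -0.227
    127  0.3387   +0.199  +0.025  +0.961  -0.458
    191  0.5093   +0.404  -0.073  +1.445  -0.689


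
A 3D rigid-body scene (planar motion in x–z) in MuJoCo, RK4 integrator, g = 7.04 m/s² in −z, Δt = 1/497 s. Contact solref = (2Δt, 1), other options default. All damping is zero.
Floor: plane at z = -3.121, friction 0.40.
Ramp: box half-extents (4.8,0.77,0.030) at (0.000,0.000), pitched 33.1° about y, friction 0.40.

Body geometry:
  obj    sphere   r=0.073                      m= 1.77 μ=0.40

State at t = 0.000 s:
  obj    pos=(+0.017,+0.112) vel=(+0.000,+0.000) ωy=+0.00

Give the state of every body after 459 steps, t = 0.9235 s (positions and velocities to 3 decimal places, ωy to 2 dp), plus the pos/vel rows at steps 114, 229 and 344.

State at t = 0.9235 s:
  obj    pos=(+0.998,-0.528) vel=(+2.125,-1.385) ωy=+34.74

Key-timestep trajectory:
   step    t(s)  obj.x    obj.z    obj.vx   obj.vz 
    114  0.2294   +0.078  +0.072  +0.528  -0.344
    229  0.4608   +0.261  -0.047  +1.060  -0.691
    344  0.6922   +0.568  -0.247  +1.592  -1.038


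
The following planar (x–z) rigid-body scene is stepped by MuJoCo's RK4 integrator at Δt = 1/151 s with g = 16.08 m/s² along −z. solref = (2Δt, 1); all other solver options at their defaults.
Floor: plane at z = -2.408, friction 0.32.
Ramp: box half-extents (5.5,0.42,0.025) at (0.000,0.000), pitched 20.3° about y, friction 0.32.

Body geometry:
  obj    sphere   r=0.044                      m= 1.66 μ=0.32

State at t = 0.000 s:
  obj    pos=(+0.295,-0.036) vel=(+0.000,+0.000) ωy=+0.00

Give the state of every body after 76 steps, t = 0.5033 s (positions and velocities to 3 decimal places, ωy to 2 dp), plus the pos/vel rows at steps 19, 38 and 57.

State at t = 0.5033 s:
  obj    pos=(+0.769,-0.211) vel=(+1.881,-0.696) ωy=+45.56

Key-timestep trajectory:
   step    t(s)  obj.x    obj.z    obj.vx   obj.vz 
     19  0.1258   +0.325  -0.047  +0.470  -0.174
     38  0.2517   +0.414  -0.079  +0.941  -0.348
     57  0.3775   +0.561  -0.134  +1.411  -0.522


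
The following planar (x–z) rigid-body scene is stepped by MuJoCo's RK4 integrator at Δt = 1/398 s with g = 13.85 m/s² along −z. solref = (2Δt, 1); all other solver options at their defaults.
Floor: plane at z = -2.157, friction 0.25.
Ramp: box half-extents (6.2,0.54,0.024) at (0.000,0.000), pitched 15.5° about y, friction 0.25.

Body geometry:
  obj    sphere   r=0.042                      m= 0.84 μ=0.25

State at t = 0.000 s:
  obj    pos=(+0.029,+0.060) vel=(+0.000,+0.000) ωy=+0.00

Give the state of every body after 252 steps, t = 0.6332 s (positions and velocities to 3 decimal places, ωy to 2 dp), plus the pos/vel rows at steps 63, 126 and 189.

State at t = 0.6332 s:
  obj    pos=(+0.540,-0.081) vel=(+1.613,-0.447) ωy=+39.85

Key-timestep trajectory:
   step    t(s)  obj.x    obj.z    obj.vx   obj.vz 
     63  0.1583   +0.061  +0.052  +0.403  -0.112
    126  0.3166   +0.157  +0.025  +0.807  -0.224
    189  0.4749   +0.316  -0.019  +1.210  -0.336


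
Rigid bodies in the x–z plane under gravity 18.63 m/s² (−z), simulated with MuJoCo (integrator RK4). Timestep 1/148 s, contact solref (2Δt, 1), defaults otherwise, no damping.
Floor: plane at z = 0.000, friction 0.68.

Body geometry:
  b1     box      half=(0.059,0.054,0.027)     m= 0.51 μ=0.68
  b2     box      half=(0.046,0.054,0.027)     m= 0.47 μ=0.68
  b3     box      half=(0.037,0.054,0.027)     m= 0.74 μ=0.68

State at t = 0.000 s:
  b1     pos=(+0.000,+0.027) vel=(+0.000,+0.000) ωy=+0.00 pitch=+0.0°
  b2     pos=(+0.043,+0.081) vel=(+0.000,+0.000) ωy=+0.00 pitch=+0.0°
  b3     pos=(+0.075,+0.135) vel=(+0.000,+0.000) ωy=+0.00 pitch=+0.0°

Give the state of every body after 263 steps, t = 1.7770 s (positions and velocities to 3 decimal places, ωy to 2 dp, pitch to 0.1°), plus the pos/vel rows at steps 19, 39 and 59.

State at t = 1.7770 s:
  b1     pos=(+0.000,+0.027) vel=(+0.000,+0.000) ωy=+0.00 pitch=+0.0°
  b2     pos=(+0.091,+0.046) vel=(+0.000,+0.000) ωy=+0.00 pitch=+90.0°
  b3     pos=(+0.166,+0.037) vel=(+0.000,+0.000) ωy=+0.00 pitch=+90.0°

Key-timestep trajectory:
   step    t(s)  b1.x    b1.z    b1.vx   b1.vz   b2.x    b2.z    b2.vx   b2.vz   b3.x    b3.z    b3.vx   b3.vz 
     19  0.1284   +0.000  +0.027  -0.002  +0.000   +0.047  +0.083  +0.089  +0.037   +0.088  +0.131  +0.238  -0.088
     39  0.2635   +0.000  +0.027  +0.000  +0.001   +0.082  +0.071  +0.413  -0.668   +0.151  +0.052  +0.577  -1.543
     59  0.3986   +0.000  +0.027  +0.000  +0.000   +0.092  +0.046  -0.001  +0.002   +0.166  +0.037  -0.283  -0.226


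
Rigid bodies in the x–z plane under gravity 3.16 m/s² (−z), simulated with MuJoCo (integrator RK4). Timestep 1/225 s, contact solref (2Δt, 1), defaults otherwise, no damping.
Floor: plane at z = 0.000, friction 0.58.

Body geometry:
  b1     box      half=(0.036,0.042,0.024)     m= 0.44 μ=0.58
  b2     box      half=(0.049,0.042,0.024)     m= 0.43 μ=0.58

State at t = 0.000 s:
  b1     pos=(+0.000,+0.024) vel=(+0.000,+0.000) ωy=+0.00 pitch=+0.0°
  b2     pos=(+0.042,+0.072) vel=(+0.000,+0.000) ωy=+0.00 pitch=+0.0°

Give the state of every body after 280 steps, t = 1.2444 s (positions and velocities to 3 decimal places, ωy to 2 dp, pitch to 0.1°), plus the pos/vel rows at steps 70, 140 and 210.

State at t = 1.2444 s:
  b1     pos=(+0.000,+0.024) vel=(+0.000,+0.000) ωy=+0.00 pitch=+0.0°
  b2     pos=(+0.086,+0.051) vel=(+0.047,-0.018) ωy=+0.92 pitch=+85.0°

Key-timestep trajectory:
   step    t(s)  b1.x    b1.z    b1.vx   b1.vz   b2.x    b2.z    b2.vx   b2.vz 
     70  0.3111   +0.000  +0.024  +0.000  +0.000   +0.058  +0.060  +0.101  -0.160
    140  0.6222   +0.000  +0.024  +0.000  +0.000   +0.100  +0.053  +0.076  +0.019
    210  0.9333   +0.000  +0.024  +0.000  +0.000   +0.102  +0.053  -0.056  -0.014


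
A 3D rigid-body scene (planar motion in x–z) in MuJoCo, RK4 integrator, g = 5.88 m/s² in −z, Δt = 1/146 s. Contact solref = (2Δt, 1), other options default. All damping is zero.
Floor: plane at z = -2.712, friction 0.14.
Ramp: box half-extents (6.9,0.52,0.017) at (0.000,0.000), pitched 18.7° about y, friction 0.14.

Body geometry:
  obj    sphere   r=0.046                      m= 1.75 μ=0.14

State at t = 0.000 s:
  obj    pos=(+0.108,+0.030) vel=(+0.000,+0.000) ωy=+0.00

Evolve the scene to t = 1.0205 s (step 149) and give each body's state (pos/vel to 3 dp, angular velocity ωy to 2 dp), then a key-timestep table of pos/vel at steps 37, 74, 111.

State at t = 1.0205 s:
  obj    pos=(+0.772,-0.195) vel=(+1.302,-0.441) ωy=+29.87

Key-timestep trajectory:
   step    t(s)  obj.x    obj.z    obj.vx   obj.vz 
     37  0.2534   +0.149  +0.016  +0.323  -0.109
     74  0.5068   +0.272  -0.026  +0.647  -0.219
    111  0.7603   +0.477  -0.095  +0.970  -0.328


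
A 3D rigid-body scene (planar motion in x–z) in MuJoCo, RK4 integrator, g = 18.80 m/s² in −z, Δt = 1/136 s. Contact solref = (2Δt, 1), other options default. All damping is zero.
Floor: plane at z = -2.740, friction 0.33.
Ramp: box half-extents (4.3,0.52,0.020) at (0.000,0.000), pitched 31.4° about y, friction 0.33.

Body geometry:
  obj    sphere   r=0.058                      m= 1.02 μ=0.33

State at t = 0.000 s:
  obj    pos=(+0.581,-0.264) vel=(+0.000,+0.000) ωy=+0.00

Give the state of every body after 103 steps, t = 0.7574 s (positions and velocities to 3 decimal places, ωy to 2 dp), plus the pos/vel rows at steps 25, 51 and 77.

State at t = 0.7574 s:
  obj    pos=(+2.294,-1.309) vel=(+4.523,-2.761) ωy=+91.33

Key-timestep trajectory:
   step    t(s)  obj.x    obj.z    obj.vx   obj.vz 
     25  0.1838   +0.682  -0.325  +1.098  -0.670
     51  0.3750   +1.001  -0.520  +2.240  -1.367
     77  0.5662   +1.539  -0.848  +3.381  -2.064


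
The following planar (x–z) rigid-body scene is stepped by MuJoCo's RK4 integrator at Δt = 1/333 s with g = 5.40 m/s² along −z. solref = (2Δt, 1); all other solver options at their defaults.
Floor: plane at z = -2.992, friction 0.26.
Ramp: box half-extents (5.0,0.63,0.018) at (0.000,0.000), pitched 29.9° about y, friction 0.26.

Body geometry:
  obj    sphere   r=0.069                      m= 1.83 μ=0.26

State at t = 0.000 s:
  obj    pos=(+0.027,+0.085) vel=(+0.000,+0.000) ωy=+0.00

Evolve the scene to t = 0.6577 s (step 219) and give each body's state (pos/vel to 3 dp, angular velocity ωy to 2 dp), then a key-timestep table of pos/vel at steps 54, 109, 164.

State at t = 0.6577 s:
  obj    pos=(+0.387,-0.122) vel=(+1.096,-0.630) ωy=+18.32

Key-timestep trajectory:
   step    t(s)  obj.x    obj.z    obj.vx   obj.vz 
     54  0.1622   +0.049  +0.072  +0.270  -0.155
    109  0.3273   +0.116  +0.033  +0.546  -0.314
    164  0.4925   +0.229  -0.031  +0.821  -0.472


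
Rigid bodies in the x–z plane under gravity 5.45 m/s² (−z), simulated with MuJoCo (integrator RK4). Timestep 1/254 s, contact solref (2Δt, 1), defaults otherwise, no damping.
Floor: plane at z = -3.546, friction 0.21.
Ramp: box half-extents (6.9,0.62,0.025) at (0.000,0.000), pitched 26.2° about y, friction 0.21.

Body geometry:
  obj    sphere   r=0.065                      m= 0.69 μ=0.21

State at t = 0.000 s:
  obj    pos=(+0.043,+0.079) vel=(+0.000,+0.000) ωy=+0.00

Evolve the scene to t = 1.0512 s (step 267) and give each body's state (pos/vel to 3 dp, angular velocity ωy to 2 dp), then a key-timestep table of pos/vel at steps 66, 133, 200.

State at t = 1.0512 s:
  obj    pos=(+0.895,-0.340) vel=(+1.621,-0.798) ωy=+27.79

Key-timestep trajectory:
   step    t(s)  obj.x    obj.z    obj.vx   obj.vz 
     66  0.2598   +0.095  +0.053  +0.401  -0.197
    133  0.5236   +0.255  -0.025  +0.808  -0.397
    200  0.7874   +0.521  -0.156  +1.214  -0.598


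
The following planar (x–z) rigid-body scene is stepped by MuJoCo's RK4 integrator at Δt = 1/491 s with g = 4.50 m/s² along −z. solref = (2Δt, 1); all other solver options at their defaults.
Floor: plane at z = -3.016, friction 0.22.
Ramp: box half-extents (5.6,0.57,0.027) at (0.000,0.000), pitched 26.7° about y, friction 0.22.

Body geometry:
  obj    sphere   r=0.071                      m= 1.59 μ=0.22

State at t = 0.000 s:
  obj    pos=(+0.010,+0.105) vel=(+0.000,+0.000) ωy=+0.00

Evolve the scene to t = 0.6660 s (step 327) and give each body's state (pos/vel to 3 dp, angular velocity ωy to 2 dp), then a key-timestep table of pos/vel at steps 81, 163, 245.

State at t = 0.6660 s:
  obj    pos=(+0.296,-0.039) vel=(+0.859,-0.432) ωy=+13.55

Key-timestep trajectory:
   step    t(s)  obj.x    obj.z    obj.vx   obj.vz 
     81  0.1650   +0.027  +0.096  +0.213  -0.107
    163  0.3320   +0.081  +0.069  +0.428  -0.215
    245  0.4990   +0.171  +0.024  +0.644  -0.324


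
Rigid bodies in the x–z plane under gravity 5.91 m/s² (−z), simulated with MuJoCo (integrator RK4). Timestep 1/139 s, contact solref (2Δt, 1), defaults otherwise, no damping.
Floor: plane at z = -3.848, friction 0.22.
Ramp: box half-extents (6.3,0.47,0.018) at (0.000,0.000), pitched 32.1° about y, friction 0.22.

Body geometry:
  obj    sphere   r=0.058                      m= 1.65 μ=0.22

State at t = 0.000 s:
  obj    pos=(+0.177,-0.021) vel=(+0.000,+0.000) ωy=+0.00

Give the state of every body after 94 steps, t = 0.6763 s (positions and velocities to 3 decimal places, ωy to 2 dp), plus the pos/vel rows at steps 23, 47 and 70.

State at t = 0.6763 s:
  obj    pos=(+0.612,-0.294) vel=(+1.285,-0.806) ωy=+26.14

Key-timestep trajectory:
   step    t(s)  obj.x    obj.z    obj.vx   obj.vz 
     23  0.1655   +0.203  -0.038  +0.315  -0.197
     47  0.3381   +0.286  -0.089  +0.643  -0.403
     70  0.5036   +0.418  -0.173  +0.957  -0.600


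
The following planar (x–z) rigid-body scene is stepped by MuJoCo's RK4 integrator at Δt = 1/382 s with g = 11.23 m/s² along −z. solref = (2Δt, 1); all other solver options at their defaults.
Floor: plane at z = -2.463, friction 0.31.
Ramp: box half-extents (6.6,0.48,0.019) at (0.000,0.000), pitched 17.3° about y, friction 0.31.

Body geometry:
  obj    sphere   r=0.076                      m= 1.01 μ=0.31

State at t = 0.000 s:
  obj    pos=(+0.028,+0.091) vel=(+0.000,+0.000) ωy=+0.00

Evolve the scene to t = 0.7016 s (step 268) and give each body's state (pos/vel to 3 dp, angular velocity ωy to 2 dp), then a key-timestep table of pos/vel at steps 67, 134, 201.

State at t = 0.7016 s:
  obj    pos=(+0.588,-0.084) vel=(+1.598,-0.498) ωy=+22.02

Key-timestep trajectory:
   step    t(s)  obj.x    obj.z    obj.vx   obj.vz 
     67  0.1754   +0.063  +0.080  +0.400  -0.124
    134  0.3508   +0.168  +0.047  +0.799  -0.249
    201  0.5262   +0.343  -0.007  +1.198  -0.373


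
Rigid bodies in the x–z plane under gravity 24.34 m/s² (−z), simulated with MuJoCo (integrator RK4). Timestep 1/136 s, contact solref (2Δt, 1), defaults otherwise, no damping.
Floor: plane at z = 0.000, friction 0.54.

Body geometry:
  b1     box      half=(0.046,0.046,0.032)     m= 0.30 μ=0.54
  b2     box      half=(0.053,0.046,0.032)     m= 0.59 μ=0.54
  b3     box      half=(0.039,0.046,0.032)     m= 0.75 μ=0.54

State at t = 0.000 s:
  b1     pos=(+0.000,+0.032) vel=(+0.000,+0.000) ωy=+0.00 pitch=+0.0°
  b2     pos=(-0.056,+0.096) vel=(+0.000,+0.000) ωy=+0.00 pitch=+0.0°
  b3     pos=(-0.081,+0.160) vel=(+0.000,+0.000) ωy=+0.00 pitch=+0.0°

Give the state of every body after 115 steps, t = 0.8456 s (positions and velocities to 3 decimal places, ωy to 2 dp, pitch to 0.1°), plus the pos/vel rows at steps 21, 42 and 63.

State at t = 0.8456 s:
  b1     pos=(+0.001,+0.032) vel=(+0.000,+0.000) ωy=+0.00 pitch=+0.0°
  b2     pos=(-0.103,+0.053) vel=(+0.000,+0.000) ωy=+0.00 pitch=-90.0°
  b3     pos=(-0.188,+0.039) vel=(+0.000,+0.000) ωy=+0.00 pitch=-90.0°

Key-timestep trajectory:
   step    t(s)  b1.x    b1.z    b1.vx   b1.vz   b2.x    b2.z    b2.vx   b2.vz   b3.x    b3.z    b3.vx   b3.vz 
     21  0.1544   +0.001  +0.032  +0.000  +0.001   -0.087  +0.056  -0.575  -0.329   -0.164  +0.055  -0.811  -2.097
     42  0.3088   +0.001  +0.032  +0.000  +0.000   -0.132  +0.062  +0.075  +0.001   -0.202  +0.047  +0.078  -0.029
     63  0.4632   +0.001  +0.032  +0.000  +0.000   -0.095  +0.057  -0.050  +0.000   -0.188  +0.039  +0.000  +0.006


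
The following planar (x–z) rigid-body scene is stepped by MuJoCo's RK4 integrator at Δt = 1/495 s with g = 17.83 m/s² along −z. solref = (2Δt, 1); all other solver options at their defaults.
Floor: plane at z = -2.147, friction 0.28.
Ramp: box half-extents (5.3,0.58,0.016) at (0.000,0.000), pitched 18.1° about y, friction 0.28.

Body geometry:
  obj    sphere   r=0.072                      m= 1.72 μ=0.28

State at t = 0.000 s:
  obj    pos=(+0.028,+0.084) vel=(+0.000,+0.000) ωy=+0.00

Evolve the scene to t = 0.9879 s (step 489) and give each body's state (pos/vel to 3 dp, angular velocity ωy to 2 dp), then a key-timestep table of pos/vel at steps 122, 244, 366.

State at t = 0.9879 s:
  obj    pos=(+1.863,-0.516) vel=(+3.715,-1.214) ωy=+54.28

Key-timestep trajectory:
   step    t(s)  obj.x    obj.z    obj.vx   obj.vz 
    122  0.2465   +0.142  +0.046  +0.927  -0.303
    244  0.4929   +0.485  -0.066  +1.854  -0.606
    366  0.7394   +1.056  -0.253  +2.781  -0.909


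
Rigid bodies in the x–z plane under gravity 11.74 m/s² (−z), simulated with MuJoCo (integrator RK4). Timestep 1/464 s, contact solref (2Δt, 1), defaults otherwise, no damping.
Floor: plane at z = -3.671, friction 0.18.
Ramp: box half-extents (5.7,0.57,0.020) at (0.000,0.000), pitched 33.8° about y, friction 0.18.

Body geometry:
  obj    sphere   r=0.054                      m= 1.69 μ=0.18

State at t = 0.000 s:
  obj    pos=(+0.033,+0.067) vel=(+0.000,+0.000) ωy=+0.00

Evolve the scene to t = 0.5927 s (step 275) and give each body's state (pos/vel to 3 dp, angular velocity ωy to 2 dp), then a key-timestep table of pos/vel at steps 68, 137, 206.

State at t = 0.5927 s:
  obj    pos=(+0.730,-0.400) vel=(+2.355,-1.567) ωy=+48.24

Key-timestep trajectory:
   step    t(s)  obj.x    obj.z    obj.vx   obj.vz 
     68  0.1466   +0.076  +0.038  +0.584  -0.385
    137  0.2953   +0.206  -0.049  +1.169  -0.791
    206  0.4440   +0.424  -0.195  +1.760  -1.183


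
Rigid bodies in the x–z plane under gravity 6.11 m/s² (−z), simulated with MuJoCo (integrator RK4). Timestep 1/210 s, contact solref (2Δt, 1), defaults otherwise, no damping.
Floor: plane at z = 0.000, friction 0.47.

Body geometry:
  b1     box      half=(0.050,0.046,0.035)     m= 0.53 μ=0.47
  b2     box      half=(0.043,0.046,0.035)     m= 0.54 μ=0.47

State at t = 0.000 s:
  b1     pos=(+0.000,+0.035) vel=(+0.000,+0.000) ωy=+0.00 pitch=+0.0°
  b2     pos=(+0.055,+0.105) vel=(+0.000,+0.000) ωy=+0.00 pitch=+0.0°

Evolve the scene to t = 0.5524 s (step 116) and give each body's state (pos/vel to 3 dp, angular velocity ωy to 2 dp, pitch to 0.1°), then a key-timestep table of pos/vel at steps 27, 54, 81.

State at t = 0.5524 s:
  b1     pos=(+0.000,+0.035) vel=(+0.000,+0.000) ωy=+0.00 pitch=+0.0°
  b2     pos=(+0.100,+0.043) vel=(+0.000,+0.000) ωy=+0.00 pitch=+90.0°

Key-timestep trajectory:
   step    t(s)  b1.x    b1.z    b1.vx   b1.vz   b2.x    b2.z    b2.vx   b2.vz 
     27  0.1286   +0.000  +0.035  +0.000  +0.000   +0.059  +0.104  +0.075  -0.022
     54  0.2571   +0.000  +0.035  +0.000  +0.000   +0.077  +0.093  +0.194  -0.218
     81  0.3857   +0.000  +0.035  +0.000  +0.000   +0.101  +0.043  +0.035  +0.089


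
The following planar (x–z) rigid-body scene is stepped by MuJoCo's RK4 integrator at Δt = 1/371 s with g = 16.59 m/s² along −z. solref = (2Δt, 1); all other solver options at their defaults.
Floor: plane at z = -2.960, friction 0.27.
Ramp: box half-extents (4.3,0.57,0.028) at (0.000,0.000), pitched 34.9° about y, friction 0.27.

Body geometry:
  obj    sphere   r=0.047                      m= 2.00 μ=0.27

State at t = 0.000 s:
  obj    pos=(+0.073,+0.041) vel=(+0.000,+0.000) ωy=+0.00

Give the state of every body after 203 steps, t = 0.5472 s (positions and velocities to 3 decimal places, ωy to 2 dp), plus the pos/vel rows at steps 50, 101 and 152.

State at t = 0.5472 s:
  obj    pos=(+0.905,-0.540) vel=(+3.043,-2.123) ωy=+78.91

Key-timestep trajectory:
   step    t(s)  obj.x    obj.z    obj.vx   obj.vz 
     50  0.1348   +0.123  +0.005  +0.750  -0.523
    101  0.2722   +0.279  -0.103  +1.514  -1.056
    152  0.4097   +0.540  -0.285  +2.278  -1.589


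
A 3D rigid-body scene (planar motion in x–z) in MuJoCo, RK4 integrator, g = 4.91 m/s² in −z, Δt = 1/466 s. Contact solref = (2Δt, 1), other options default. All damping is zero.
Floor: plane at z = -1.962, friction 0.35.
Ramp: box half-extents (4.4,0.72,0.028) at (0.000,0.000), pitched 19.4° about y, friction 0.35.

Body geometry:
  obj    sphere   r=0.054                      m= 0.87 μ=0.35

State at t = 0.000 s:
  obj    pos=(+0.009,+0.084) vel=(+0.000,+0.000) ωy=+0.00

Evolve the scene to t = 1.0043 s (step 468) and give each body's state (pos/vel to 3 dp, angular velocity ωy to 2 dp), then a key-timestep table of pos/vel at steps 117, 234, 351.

State at t = 1.0043 s:
  obj    pos=(+0.563,-0.111) vel=(+1.104,-0.389) ωy=+21.66

Key-timestep trajectory:
   step    t(s)  obj.x    obj.z    obj.vx   obj.vz 
    117  0.2511   +0.044  +0.072  +0.276  -0.097
    234  0.5021   +0.148  +0.035  +0.552  -0.194
    351  0.7532   +0.321  -0.026  +0.828  -0.291


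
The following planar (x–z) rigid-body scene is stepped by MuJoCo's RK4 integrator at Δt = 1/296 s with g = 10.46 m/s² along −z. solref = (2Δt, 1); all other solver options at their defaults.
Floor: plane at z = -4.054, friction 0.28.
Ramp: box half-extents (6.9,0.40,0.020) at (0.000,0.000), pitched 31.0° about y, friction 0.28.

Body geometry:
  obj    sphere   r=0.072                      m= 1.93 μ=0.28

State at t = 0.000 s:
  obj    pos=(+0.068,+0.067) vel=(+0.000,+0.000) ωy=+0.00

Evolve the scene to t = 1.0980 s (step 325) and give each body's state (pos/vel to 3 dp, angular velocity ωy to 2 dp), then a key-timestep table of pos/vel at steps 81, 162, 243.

State at t = 1.0980 s:
  obj    pos=(+2.056,-1.128) vel=(+3.622,-2.176) ωy=+58.67

Key-timestep trajectory:
   step    t(s)  obj.x    obj.z    obj.vx   obj.vz 
     81  0.2736   +0.191  -0.008  +0.903  -0.542
    162  0.5473   +0.562  -0.230  +1.805  -1.085
    243  0.8209   +1.179  -0.601  +2.708  -1.627


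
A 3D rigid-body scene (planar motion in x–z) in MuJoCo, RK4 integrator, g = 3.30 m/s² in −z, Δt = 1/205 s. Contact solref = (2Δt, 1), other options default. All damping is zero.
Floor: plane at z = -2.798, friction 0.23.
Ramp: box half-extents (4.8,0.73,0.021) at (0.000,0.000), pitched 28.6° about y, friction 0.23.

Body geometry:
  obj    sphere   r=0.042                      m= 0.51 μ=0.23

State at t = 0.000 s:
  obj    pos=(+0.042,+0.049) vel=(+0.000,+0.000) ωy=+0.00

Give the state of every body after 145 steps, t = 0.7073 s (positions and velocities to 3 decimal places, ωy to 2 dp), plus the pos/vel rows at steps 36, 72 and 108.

State at t = 0.7073 s:
  obj    pos=(+0.290,-0.086) vel=(+0.701,-0.382) ωy=+19.00

Key-timestep trajectory:
   step    t(s)  obj.x    obj.z    obj.vx   obj.vz 
     36  0.1756   +0.057  +0.041  +0.174  -0.095
     72  0.3512   +0.103  +0.016  +0.348  -0.190
    108  0.5268   +0.179  -0.026  +0.522  -0.285


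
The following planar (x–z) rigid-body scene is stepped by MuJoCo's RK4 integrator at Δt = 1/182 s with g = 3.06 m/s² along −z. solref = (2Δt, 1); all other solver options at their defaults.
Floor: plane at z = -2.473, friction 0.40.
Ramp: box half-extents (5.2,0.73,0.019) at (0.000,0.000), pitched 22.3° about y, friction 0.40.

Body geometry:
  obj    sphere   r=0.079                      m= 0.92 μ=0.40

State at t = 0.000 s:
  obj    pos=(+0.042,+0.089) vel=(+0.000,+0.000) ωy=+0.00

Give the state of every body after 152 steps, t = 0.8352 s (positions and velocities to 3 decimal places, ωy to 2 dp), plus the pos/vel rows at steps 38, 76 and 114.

State at t = 0.8352 s:
  obj    pos=(+0.310,-0.021) vel=(+0.641,-0.263) ωy=+8.77

Key-timestep trajectory:
   step    t(s)  obj.x    obj.z    obj.vx   obj.vz 
     38  0.2088   +0.059  +0.082  +0.160  -0.066
     76  0.4176   +0.109  +0.061  +0.320  -0.131
    114  0.6264   +0.193  +0.027  +0.481  -0.197


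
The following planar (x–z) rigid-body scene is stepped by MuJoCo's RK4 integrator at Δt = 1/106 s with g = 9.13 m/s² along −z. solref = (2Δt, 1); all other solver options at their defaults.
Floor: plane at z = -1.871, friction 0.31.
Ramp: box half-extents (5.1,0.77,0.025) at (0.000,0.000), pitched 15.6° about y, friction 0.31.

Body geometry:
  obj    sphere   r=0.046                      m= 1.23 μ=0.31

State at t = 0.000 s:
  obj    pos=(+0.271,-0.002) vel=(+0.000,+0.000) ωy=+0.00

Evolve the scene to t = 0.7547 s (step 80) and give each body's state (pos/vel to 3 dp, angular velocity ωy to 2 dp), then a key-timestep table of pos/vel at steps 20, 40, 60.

State at t = 0.7547 s:
  obj    pos=(+0.752,-0.136) vel=(+1.275,-0.356) ωy=+28.76

Key-timestep trajectory:
   step    t(s)  obj.x    obj.z    obj.vx   obj.vz 
     20  0.1887   +0.301  -0.010  +0.319  -0.089
     40  0.3774   +0.391  -0.036  +0.638  -0.178
     60  0.5660   +0.542  -0.078  +0.956  -0.267


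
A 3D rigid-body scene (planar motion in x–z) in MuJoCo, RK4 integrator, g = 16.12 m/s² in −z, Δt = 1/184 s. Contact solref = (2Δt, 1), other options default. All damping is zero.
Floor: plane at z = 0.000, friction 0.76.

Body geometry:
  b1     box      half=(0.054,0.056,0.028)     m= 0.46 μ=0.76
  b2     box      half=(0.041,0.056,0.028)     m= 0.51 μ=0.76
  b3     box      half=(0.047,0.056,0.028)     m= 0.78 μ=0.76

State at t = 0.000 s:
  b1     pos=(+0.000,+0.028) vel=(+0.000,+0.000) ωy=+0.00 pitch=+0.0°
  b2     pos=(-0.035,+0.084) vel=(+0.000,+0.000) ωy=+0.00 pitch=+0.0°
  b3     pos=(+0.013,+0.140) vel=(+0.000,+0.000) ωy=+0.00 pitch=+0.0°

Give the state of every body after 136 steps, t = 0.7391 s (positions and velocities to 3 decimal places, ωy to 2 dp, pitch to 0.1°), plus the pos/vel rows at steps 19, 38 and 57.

State at t = 0.7391 s:
  b1     pos=(+0.000,+0.028) vel=(+0.000,+0.000) ωy=+0.00 pitch=+0.0°
  b2     pos=(-0.035,+0.084) vel=(+0.000,+0.000) ωy=+0.00 pitch=-0.1°
  b3     pos=(+0.124,+0.028) vel=(+0.000,+0.000) ωy=+0.00 pitch=+180.0°

Key-timestep trajectory:
   step    t(s)  b1.x    b1.z    b1.vx   b1.vz   b2.x    b2.z    b2.vx   b2.vz   b3.x    b3.z    b3.vx   b3.vz 
     19  0.1033   +0.000  +0.028  -0.001  +0.000   -0.035  +0.084  -0.003  +0.000   +0.024  +0.134  +0.221  -0.172
     38  0.2065   +0.000  +0.028  +0.000  +0.000   -0.035  +0.084  +0.001  +0.001   +0.062  +0.102  +0.582  -0.070
     57  0.3098   +0.000  +0.028  +0.000  +0.000   -0.035  +0.084  +0.000  +0.000   +0.124  +0.026  +0.495  -1.237
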